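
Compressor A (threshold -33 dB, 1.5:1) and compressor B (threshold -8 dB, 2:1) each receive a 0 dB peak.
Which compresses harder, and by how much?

A: GR = 33 − 33/1.5 = 11 dB.
B: GR = 8 − 8/2 = 4 dB.
A reduces 7 dB more.

A, by 7 dB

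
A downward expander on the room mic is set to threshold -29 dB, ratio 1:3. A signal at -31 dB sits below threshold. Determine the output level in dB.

The input is 2 dB below the -29 dB threshold.
A 1:3 expander multiplies undershoot by 3: 2 × 3 = 6 dB below threshold.
Output = -29 − 6 = -35 dB.

-35 dB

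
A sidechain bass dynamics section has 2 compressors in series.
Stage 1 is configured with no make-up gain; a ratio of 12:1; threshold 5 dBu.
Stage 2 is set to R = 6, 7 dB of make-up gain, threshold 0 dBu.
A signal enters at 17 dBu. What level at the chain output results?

Stage 1: 12 dB above 5 dBu, reduced 12:1 to 1 dB above → 6 dBu.
Stage 2: 6 dBu is 6 dB over 0 dBu; at 6:1 that becomes 1 dB over, giving 1 dBu; +7 dB make-up → 8 dBu.

8 dBu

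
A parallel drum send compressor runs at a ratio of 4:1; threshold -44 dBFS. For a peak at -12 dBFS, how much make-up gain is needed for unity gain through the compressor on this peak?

24 dB

Without make-up, output = threshold + overshoot/4 = -44 + 8 = -36 dBFS.
Gap to target: 24 dB.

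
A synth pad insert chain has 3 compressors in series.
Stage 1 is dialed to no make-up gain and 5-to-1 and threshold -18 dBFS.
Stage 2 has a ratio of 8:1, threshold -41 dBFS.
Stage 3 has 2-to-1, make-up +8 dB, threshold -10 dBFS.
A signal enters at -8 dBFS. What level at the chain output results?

-29.875 dBFS

Stage 1: overshoot 10 dB → 10/5 = 2 dB → -16 dBFS.
Stage 2: 25 dB above -41 dBFS, reduced 8:1 to 3.125 dB above → -37.875 dBFS.
Stage 3: below threshold (-37.875 ≤ -10); passes unchanged; make-up brings it to -29.875 dBFS.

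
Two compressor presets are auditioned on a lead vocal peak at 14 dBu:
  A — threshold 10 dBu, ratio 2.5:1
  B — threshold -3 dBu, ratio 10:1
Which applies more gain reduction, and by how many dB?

B, by 12.9 dB

A: GR = 4 − 4/2.5 = 2.4 dB.
B: GR = 17 − 17/10 = 15.3 dB.
B applies 12.9 dB more gain reduction.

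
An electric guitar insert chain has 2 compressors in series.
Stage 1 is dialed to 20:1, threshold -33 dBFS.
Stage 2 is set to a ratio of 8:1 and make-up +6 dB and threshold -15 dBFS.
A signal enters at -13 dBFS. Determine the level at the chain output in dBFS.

Stage 1: overshoot 20 dB → 20/20 = 1 dB → -32 dBFS.
Stage 2: -32 dBFS is at or below the -15 dBFS threshold — no compression; make-up brings it to -26 dBFS.

-26 dBFS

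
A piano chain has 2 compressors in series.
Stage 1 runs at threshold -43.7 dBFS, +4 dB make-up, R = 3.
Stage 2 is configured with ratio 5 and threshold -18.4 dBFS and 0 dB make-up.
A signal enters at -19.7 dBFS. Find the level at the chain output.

Stage 1: overshoot 24 dB → 24/3 = 8 dB → -35.7 dBFS; +4 dB make-up → -31.7 dBFS.
Stage 2: -31.7 dBFS is at or below the -18.4 dBFS threshold — no compression; output -31.7 dBFS.

-31.7 dBFS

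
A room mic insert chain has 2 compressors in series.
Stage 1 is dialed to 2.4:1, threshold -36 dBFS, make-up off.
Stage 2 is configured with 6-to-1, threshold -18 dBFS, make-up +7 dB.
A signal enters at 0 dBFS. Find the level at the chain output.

Stage 1: overshoot 36 dB → 36/2.4 = 15 dB → -21 dBFS.
Stage 2: -21 dBFS is at or below the -18 dBFS threshold — no compression; make-up brings it to -14 dBFS.

-14 dBFS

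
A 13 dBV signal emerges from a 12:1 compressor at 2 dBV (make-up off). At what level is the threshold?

1 dBV

Input is 12 dB above T (since output overshoot × R = input overshoot: (2 − T)·12 = 13 − T gives T = 1 dBV).
Check: 1 + (13 − 1)/12 = 1 + 1 = 2 dBV. ✓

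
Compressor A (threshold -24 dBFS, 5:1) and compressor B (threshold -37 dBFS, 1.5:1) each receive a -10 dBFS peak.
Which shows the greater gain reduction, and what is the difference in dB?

A: GR = 14 − 14/5 = 11.2 dB.
B: GR = 27 − 27/1.5 = 9 dB.
A reduces 2.2 dB more.

A, by 2.2 dB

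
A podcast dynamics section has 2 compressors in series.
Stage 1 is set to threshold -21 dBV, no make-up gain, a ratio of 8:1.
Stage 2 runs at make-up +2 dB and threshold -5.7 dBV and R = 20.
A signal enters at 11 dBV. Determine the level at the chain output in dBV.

-15 dBV

Stage 1: 11 dBV is 32 dB over -21 dBV; at 8:1 that becomes 4 dB over, giving -17 dBV.
Stage 2: -17 dBV is at or below the -5.7 dBV threshold — no compression; make-up brings it to -15 dBV.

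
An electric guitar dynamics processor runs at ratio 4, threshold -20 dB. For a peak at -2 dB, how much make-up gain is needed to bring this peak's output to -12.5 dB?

3 dB

Overshoot 18 dB → 18/4 = 4.5 dB after compression, so the compressed level is -20 + 4.5 = -15.5 dB.
Make-up = target − compressed = -12.5 − (-15.5) = 3 dB.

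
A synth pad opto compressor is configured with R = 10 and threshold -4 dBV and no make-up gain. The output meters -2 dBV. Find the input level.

16 dBV

That's 2 dB above the -4 dBV threshold.
Before 10:1 compression the overshoot was 2 × 10 = 20 dB, so input = -4 + 20 = 16 dBV.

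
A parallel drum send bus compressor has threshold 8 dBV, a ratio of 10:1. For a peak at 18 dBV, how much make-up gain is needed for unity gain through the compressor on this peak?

9 dB

The peak compresses to 8 + 10/10 = 9 dBV.
To reach 18 dBV requires 18 − 9 = 9 dB of make-up.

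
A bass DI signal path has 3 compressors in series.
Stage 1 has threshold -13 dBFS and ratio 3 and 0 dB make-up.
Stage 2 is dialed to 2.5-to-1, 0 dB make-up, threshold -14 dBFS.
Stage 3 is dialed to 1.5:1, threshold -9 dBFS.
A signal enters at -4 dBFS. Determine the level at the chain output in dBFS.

Stage 1: -4 dBFS is 9 dB over -13 dBFS; at 3:1 that becomes 3 dB over, giving -10 dBFS.
Stage 2: 4 dB above -14 dBFS, reduced 2.5:1 to 1.6 dB above → -12.4 dBFS.
Stage 3: -12.4 dBFS ≤ -9 dBFS, so stage 3 doesn't engage; output -12.4 dBFS.

-12.4 dBFS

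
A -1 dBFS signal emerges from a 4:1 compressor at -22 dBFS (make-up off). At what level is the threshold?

Gain reduction = -1 − (-22) = 21 dB; output overshoot = GR / (R − 1) = 21 / 3 = 7 dB.
Threshold = output − output overshoot = -22 − 7 = -29 dBFS.

-29 dBFS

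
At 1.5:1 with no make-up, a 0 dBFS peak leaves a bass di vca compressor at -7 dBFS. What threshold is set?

Input is 21 dB above T (since output overshoot × R = input overshoot: (-7 − T)·1.5 = 0 − T gives T = -21 dBFS).
Check: -21 + (0 − (-21))/1.5 = -21 + 14 = -7 dBFS. ✓

-21 dBFS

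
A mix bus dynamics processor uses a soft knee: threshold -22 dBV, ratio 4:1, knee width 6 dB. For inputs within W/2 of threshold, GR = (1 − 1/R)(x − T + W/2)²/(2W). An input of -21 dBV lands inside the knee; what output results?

x − T + W/2 = -21 − (-22) + 3 = 4.
GR = (1 − 1/4) × 4² / 12 = 0.75 × 16 / 12 = 1 dB.
Output = -21 − 1 = -22 dBV.

-22 dBV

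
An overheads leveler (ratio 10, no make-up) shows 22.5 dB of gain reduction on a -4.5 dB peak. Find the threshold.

Input is 25 dB above T (since output overshoot × R = input overshoot: (-27 − T)·10 = -4.5 − T gives T = -29.5 dB).
Check: -29.5 + (-4.5 − (-29.5))/10 = -29.5 + 2.5 = -27 dB. ✓

-29.5 dB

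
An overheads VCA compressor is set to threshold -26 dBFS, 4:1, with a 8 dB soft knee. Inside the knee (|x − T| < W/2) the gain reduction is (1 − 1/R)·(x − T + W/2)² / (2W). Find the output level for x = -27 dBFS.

x − T + W/2 = -27 − (-26) + 4 = 3.
GR = (1 − 1/4) × 3² / 16 = 0.75 × 9 / 16 = 0.421875 dB.
Output = -27 − 0.421875 = -27.421875 dBFS.

-27.421875 dBFS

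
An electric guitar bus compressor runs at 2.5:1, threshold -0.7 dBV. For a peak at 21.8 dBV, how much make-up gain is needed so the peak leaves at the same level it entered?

Without make-up, output = threshold + overshoot/2.5 = -0.7 + 9 = 8.3 dBV.
Gap to target: 13.5 dB.

13.5 dB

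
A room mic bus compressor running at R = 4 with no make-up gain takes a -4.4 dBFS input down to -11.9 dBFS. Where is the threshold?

-14.4 dBFS

Let T be the threshold. Output overshoot = (input overshoot)/R, so -11.9 − T = (-4.4 − T)/4.
4·(-11.9 − T) = -4.4 − T → 3·T = -47.6 − (-4.4) = -43.2.
T = -43.2/3 = -14.4 dBFS.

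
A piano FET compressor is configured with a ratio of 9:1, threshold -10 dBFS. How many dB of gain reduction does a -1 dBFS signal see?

Overshoot = -1 − (-10) = 9 dB.
After 9:1 compression the overshoot becomes 9/9 = 1 dB.
So the signal is attenuated by 9 − 1 = 8 dB.

8 dB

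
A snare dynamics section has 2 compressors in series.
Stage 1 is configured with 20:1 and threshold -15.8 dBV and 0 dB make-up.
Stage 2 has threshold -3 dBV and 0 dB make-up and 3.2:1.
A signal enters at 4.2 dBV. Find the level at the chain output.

Stage 1: 4.2 dBV is 20 dB over -15.8 dBV; at 20:1 that becomes 1 dB over, giving -14.8 dBV.
Stage 2: below threshold (-14.8 ≤ -3); passes unchanged; output -14.8 dBV.

-14.8 dBV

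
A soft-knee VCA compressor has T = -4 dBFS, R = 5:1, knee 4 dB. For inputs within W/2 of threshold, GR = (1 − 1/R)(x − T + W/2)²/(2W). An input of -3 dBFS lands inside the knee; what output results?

-3.9 dBFS

x − T + W/2 = -3 − (-4) + 2 = 3.
GR = (1 − 1/5) × 3² / 8 = 0.8 × 9 / 8 = 0.9 dB.
Output = -3 − 0.9 = -3.9 dBFS.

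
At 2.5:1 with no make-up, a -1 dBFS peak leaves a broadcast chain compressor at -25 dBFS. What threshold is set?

Let T be the threshold. Output overshoot = (input overshoot)/R, so -25 − T = (-1 − T)/2.5.
2.5·(-25 − T) = -1 − T → 1.5·T = -62.5 − (-1) = -61.5.
T = -61.5/1.5 = -41 dBFS.

-41 dBFS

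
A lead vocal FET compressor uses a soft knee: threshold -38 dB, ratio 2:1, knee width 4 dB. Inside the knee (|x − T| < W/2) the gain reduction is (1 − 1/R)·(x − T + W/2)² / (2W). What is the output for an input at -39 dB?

x − T + W/2 = -39 − (-38) + 2 = 1.
GR = (1 − 1/2) × 1² / 8 = 0.5 × 1 / 8 = 0.0625 dB.
Output = -39 − 0.0625 = -39.0625 dB.

-39.0625 dB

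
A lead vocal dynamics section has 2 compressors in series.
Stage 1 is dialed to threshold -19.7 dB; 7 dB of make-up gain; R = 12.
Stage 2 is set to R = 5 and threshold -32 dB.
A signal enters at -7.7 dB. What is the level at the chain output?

Stage 1: 12 dB above -19.7 dB, reduced 12:1 to 1 dB above → -18.7 dB; +7 dB make-up → -11.7 dB.
Stage 2: -11.7 dB is 20.3 dB over -32 dB; at 5:1 that becomes 4.06 dB over, giving -27.94 dB.

-27.94 dB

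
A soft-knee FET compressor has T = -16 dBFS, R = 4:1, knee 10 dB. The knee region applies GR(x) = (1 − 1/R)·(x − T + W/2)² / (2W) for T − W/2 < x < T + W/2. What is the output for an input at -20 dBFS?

x − T + W/2 = -20 − (-16) + 5 = 1.
GR = (1 − 1/4) × 1² / 20 = 0.75 × 1 / 20 = 0.0375 dB.
Output = -20 − 0.0375 = -20.0375 dBFS.

-20.0375 dBFS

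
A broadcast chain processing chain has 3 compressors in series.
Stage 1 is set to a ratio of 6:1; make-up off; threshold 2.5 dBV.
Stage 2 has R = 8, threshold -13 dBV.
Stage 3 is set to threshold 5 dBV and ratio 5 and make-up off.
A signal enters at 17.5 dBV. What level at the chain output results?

Stage 1: overshoot 15 dB → 15/6 = 2.5 dB → 5 dBV.
Stage 2: overshoot 18 dB → 18/8 = 2.25 dB → -10.75 dBV.
Stage 3: -10.75 dBV ≤ 5 dBV, so stage 3 doesn't engage; output -10.75 dBV.

-10.75 dBV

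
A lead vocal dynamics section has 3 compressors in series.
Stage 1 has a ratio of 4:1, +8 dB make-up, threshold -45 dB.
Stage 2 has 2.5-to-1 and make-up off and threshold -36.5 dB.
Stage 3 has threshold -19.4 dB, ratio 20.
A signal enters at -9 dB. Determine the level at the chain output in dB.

Stage 1: 36 dB above -45 dB, reduced 4:1 to 9 dB above → -36 dB; +8 dB make-up → -28 dB.
Stage 2: overshoot 8.5 dB → 8.5/2.5 = 3.4 dB → -33.1 dB.
Stage 3: -33.1 dB ≤ -19.4 dB, so stage 3 doesn't engage; output -33.1 dB.

-33.1 dB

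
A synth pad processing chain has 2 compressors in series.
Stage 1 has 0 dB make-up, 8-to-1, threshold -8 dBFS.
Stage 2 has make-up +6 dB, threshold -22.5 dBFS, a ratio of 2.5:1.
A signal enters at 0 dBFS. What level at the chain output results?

-10.3 dBFS

Stage 1: 0 dBFS is 8 dB over -8 dBFS; at 8:1 that becomes 1 dB over, giving -7 dBFS.
Stage 2: -7 dBFS is 15.5 dB over -22.5 dBFS; at 2.5:1 that becomes 6.2 dB over, giving -16.3 dBFS; +6 dB make-up → -10.3 dBFS.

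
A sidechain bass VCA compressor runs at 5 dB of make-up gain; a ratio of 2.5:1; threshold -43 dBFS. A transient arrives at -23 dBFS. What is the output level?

-30 dBFS

Overshoot: -23 − (-43) = 20 dB.
At 2.5:1 the overshoot is divided by 2.5, leaving 8 dB above threshold.
Output = -43 + 8 = -35 dBFS; make-up adds 5 dB, giving -30 dBFS.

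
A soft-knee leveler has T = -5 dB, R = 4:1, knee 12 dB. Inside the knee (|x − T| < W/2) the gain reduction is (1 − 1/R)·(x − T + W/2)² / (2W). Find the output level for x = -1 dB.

x − T + W/2 = -1 − (-5) + 6 = 10.
GR = (1 − 1/4) × 10² / 24 = 0.75 × 100 / 24 = 3.125 dB.
Output = -1 − 3.125 = -4.125 dB.

-4.125 dB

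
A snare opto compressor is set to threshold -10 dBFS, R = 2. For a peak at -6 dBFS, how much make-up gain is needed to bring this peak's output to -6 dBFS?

Without make-up, output = threshold + overshoot/2 = -10 + 2 = -8 dBFS.
Gap to target: 2 dB.

2 dB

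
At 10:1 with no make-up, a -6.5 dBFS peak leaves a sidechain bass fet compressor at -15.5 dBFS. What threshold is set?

-16.5 dBFS

Let T be the threshold. Output overshoot = (input overshoot)/R, so -15.5 − T = (-6.5 − T)/10.
10·(-15.5 − T) = -6.5 − T → 9·T = -155 − (-6.5) = -148.5.
T = -148.5/9 = -16.5 dBFS.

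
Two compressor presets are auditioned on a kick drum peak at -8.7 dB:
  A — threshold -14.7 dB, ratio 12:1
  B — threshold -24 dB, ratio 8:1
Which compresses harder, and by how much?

A: overshoot 6 dB → output overshoot 0.5 dB → GR 5.5 dB.
B: overshoot 15.3 dB → output overshoot 1.9125 dB → GR 13.3875 dB.
B reduces 7.8875 dB more.

B, by 7.8875 dB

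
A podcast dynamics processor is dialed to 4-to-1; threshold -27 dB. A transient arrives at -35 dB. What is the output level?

-35 dB is 8 dB below the -27 dB threshold, so no gain reduction is applied.
Output = input = -35 dB.

-35 dB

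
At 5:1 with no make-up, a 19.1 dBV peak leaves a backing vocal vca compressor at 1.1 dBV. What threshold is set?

-3.4 dBV

Input is 22.5 dB above T (since output overshoot × R = input overshoot: (1.1 − T)·5 = 19.1 − T gives T = -3.4 dBV).
Check: -3.4 + (19.1 − (-3.4))/5 = -3.4 + 4.5 = 1.1 dBV. ✓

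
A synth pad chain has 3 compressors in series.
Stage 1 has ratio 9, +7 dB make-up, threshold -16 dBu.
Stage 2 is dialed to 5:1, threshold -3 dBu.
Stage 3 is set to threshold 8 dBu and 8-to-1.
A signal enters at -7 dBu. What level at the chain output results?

Stage 1: 9 dB above -16 dBu, reduced 9:1 to 1 dB above → -15 dBu; +7 dB make-up → -8 dBu.
Stage 2: -8 dBu ≤ -3 dBu, so stage 2 doesn't engage; output -8 dBu.
Stage 3: below threshold (-8 ≤ 8); passes unchanged; output -8 dBu.

-8 dBu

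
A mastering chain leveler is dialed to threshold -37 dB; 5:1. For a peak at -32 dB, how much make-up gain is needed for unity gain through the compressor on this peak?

4 dB

The peak compresses to -37 + 5/5 = -36 dB.
To reach -32 dB requires -32 − (-36) = 4 dB of make-up.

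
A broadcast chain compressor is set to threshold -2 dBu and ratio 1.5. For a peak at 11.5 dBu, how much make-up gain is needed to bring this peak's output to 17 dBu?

The peak compresses to -2 + 13.5/1.5 = 7 dBu.
To reach 17 dBu requires 17 − 7 = 10 dB of make-up.

10 dB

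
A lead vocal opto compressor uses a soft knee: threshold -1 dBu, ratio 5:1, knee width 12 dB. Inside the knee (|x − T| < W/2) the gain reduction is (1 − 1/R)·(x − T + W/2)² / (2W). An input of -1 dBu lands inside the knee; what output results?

x − T + W/2 = -1 − (-1) + 6 = 6.
GR = (1 − 1/5) × 6² / 24 = 0.8 × 36 / 24 = 1.2 dB.
Output = -1 − 1.2 = -2.2 dBu.

-2.2 dBu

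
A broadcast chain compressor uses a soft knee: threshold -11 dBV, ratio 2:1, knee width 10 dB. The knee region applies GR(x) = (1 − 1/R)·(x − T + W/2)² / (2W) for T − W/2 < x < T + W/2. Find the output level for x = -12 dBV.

-12.4 dBV

x − T + W/2 = -12 − (-11) + 5 = 4.
GR = (1 − 1/2) × 4² / 20 = 0.5 × 16 / 20 = 0.4 dB.
Output = -12 − 0.4 = -12.4 dBV.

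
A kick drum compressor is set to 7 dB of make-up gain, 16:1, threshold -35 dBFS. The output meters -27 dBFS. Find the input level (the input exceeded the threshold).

Remove make-up: -27 − 7 = -34 dBFS.
That's 1 dB above the -35 dBFS threshold.
Undo the ratio: input overshoot = 1 × 16 = 16 dB, giving input = -19 dBFS.

-19 dBFS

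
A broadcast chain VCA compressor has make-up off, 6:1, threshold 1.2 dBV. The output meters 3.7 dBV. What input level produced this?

The compressed level sits 3.7 − 1.2 = 2.5 dB over threshold.
Undo the ratio: input overshoot = 2.5 × 6 = 15 dB, giving input = 16.2 dBV.

16.2 dBV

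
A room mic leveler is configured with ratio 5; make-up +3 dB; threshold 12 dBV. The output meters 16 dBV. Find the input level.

Stripping the +3 dB make-up gives 13 dBV at the gain stage.
Post-compression overshoot = 13 − 12 = 1 dB.
Input overshoot = R × output overshoot = 5 dB → input = 12 + 5 = 17 dBV.

17 dBV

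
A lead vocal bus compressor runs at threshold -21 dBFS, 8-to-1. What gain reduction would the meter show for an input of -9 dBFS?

The signal is 12 dB above threshold.
A 8:1 ratio leaves 1.5 dB of that excess.
Gain reduction = 12 − 1.5 = 10.5 dB.

10.5 dB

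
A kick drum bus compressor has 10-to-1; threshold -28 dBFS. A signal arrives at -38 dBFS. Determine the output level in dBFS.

-38 dBFS is 10 dB below the -28 dBFS threshold, so no gain reduction is applied.
Output = input = -38 dBFS.

-38 dBFS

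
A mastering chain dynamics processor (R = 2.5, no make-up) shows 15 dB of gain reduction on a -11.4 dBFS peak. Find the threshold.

-36.4 dBFS

Gain reduction = -11.4 − (-26.4) = 15 dB; output overshoot = GR / (R − 1) = 15 / 1.5 = 10 dB.
Threshold = output − output overshoot = -26.4 − 10 = -36.4 dBFS.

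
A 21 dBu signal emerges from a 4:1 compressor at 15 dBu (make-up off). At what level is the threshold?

Input is 8 dB above T (since output overshoot × R = input overshoot: (15 − T)·4 = 21 − T gives T = 13 dBu).
Check: 13 + (21 − 13)/4 = 13 + 2 = 15 dBu. ✓

13 dBu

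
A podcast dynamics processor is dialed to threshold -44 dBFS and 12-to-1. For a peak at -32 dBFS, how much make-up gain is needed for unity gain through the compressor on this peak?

11 dB

Without make-up, output = threshold + overshoot/12 = -44 + 1 = -43 dBFS.
Gap to target: 11 dB.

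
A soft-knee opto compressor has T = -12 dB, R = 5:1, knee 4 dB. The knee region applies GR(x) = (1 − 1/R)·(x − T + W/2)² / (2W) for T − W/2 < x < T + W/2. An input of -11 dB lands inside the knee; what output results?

x − T + W/2 = -11 − (-12) + 2 = 3.
GR = (1 − 1/5) × 3² / 8 = 0.8 × 9 / 8 = 0.9 dB.
Output = -11 − 0.9 = -11.9 dB.

-11.9 dB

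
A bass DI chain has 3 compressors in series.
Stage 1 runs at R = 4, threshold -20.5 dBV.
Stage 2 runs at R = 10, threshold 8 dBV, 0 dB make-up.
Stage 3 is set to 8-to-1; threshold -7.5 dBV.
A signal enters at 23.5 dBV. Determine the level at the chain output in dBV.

-9.5 dBV

Stage 1: 23.5 dBV is 44 dB over -20.5 dBV; at 4:1 that becomes 11 dB over, giving -9.5 dBV.
Stage 2: below threshold (-9.5 ≤ 8); passes unchanged; output -9.5 dBV.
Stage 3: -9.5 dBV is at or below the -7.5 dBV threshold — no compression; output -9.5 dBV.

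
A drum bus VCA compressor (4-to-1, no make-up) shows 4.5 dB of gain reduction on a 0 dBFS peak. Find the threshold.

-6 dBFS

Let T be the threshold. Output overshoot = (input overshoot)/R, so -4.5 − T = (0 − T)/4.
4·(-4.5 − T) = 0 − T → 3·T = -18 − 0 = -18.
T = -18/3 = -6 dBFS.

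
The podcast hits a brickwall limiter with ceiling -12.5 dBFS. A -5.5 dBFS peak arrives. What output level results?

-12.5 dBFS

At ∞:1, everything above -12.5 dBFS is held at the ceiling.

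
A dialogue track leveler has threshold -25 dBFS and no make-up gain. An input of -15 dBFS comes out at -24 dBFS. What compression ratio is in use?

10:1

Input overshoot = -15 − (-25) = 10 dB; output overshoot = -24 − (-25) = 1 dB.
Ratio = 10 / 1 = 10.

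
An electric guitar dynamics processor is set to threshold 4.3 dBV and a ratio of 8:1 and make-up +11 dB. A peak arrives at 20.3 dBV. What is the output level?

17.3 dBV

Overshoot: 20.3 − 4.3 = 16 dB.
The 16 dB excess becomes 2 dB after 8:1 reduction.
So the level is 4.3 + 2 = 6.3 dBV; make-up adds 11 dB, giving 17.3 dBV.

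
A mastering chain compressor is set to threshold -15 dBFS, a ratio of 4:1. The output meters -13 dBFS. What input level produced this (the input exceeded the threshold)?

-7 dBFS

Post-compression overshoot = -13 − (-15) = 2 dB.
Input overshoot = R × output overshoot = 8 dB → input = -15 + 8 = -7 dBFS.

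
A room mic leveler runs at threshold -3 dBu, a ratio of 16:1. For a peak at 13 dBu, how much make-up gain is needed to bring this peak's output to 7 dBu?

9 dB

Without make-up, output = threshold + overshoot/16 = -3 + 1 = -2 dBu.
Gap to target: 9 dB.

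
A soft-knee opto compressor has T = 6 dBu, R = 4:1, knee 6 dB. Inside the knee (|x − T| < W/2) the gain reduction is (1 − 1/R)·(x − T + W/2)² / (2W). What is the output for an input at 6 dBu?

x − T + W/2 = 6 − 6 + 3 = 3.
GR = (1 − 1/4) × 3² / 12 = 0.75 × 9 / 12 = 0.5625 dB.
Output = 6 − 0.5625 = 5.4375 dBu.

5.4375 dBu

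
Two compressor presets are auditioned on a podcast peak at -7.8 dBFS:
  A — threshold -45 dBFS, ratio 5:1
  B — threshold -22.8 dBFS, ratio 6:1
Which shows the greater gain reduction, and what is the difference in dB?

A, by 17.26 dB

A: 37.2 dB over, compressed to 7.44 dB over, so 29.76 dB of GR.
B: 15 dB over, compressed to 2.5 dB over, so 12.5 dB of GR.
A applies 17.26 dB more gain reduction.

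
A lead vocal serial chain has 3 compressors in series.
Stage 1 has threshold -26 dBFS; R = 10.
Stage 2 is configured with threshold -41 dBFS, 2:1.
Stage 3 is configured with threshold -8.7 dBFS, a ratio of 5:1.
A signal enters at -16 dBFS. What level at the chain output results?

Stage 1: overshoot 10 dB → 10/10 = 1 dB → -25 dBFS.
Stage 2: overshoot 16 dB → 16/2 = 8 dB → -33 dBFS.
Stage 3: -33 dBFS ≤ -8.7 dBFS, so stage 3 doesn't engage; output -33 dBFS.

-33 dBFS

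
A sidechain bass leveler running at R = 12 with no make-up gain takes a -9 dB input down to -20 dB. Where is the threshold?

-21 dB

Input is 12 dB above T (since output overshoot × R = input overshoot: (-20 − T)·12 = -9 − T gives T = -21 dB).
Check: -21 + (-9 − (-21))/12 = -21 + 1 = -20 dB. ✓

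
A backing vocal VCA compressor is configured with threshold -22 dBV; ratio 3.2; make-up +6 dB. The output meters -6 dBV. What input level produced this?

10 dBV

Before make-up, the level was -6 − 6 = -12 dBV.
That's 10 dB above the -22 dBV threshold.
Before 3.2:1 compression the overshoot was 10 × 3.2 = 32 dB, so input = -22 + 32 = 10 dBV.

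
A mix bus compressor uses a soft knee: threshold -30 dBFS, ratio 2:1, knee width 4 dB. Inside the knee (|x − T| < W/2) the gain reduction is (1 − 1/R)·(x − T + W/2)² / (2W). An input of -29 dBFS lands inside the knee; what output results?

x − T + W/2 = -29 − (-30) + 2 = 3.
GR = (1 − 1/2) × 3² / 8 = 0.5 × 9 / 8 = 0.5625 dB.
Output = -29 − 0.5625 = -29.5625 dBFS.

-29.5625 dBFS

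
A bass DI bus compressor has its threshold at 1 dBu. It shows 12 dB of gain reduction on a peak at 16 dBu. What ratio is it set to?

5:1

Input overshoot = 16 − 1 = 15 dB.
Output overshoot = 15 − 12 = 3 dB.
Ratio = input overshoot / output overshoot = 15 / 3 = 5.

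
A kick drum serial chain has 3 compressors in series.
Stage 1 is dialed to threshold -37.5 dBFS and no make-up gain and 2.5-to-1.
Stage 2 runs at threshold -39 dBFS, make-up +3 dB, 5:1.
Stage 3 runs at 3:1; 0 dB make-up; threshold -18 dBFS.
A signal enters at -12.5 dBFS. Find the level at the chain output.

Stage 1: -12.5 dBFS is 25 dB over -37.5 dBFS; at 2.5:1 that becomes 10 dB over, giving -27.5 dBFS.
Stage 2: 11.5 dB above -39 dBFS, reduced 5:1 to 2.3 dB above → -36.7 dBFS; +3 dB make-up → -33.7 dBFS.
Stage 3: -33.7 dBFS is at or below the -18 dBFS threshold — no compression; output -33.7 dBFS.

-33.7 dBFS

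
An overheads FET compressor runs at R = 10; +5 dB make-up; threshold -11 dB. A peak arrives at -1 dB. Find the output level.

-5 dB

-1 dB sits 10 dB over threshold.
The 10 dB excess becomes 1 dB after 10:1 reduction.
That puts the output at -10 dB; make-up adds 5 dB, giving -5 dB.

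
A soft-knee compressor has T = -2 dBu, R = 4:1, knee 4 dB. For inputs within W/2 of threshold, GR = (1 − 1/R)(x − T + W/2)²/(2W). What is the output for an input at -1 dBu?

x − T + W/2 = -1 − (-2) + 2 = 3.
GR = (1 − 1/4) × 3² / 8 = 0.75 × 9 / 8 = 0.84375 dB.
Output = -1 − 0.84375 = -1.84375 dBu.

-1.84375 dBu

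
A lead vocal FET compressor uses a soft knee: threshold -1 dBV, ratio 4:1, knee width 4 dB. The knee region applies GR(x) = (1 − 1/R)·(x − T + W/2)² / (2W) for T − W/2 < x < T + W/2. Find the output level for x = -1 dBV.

-1.375 dBV

x − T + W/2 = -1 − (-1) + 2 = 2.
GR = (1 − 1/4) × 2² / 8 = 0.75 × 4 / 8 = 0.375 dB.
Output = -1 − 0.375 = -1.375 dBV.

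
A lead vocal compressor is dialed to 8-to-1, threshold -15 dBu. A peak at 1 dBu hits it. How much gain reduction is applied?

14 dB

The signal is 16 dB above threshold.
After 8:1 compression the overshoot becomes 16/8 = 2 dB.
Gain reduction = 16 − 2 = 14 dB.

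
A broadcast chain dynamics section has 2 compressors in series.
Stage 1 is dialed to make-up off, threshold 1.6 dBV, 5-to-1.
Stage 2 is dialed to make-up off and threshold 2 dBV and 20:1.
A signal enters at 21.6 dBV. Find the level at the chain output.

2.18 dBV

Stage 1: 20 dB above 1.6 dBV, reduced 5:1 to 4 dB above → 5.6 dBV.
Stage 2: 3.6 dB above 2 dBV, reduced 20:1 to 0.18 dB above → 2.18 dBV.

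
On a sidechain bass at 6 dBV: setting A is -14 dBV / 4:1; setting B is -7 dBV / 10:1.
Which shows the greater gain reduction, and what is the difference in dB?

A, by 3.3 dB

A: 20 dB over, compressed to 5 dB over, so 15 dB of GR.
B: 13 dB over, compressed to 1.3 dB over, so 11.7 dB of GR.
A reduces 3.3 dB more.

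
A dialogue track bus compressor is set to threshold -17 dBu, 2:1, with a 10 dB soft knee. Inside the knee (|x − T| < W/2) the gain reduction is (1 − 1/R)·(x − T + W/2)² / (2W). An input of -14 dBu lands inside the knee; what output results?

-15.6 dBu

x − T + W/2 = -14 − (-17) + 5 = 8.
GR = (1 − 1/2) × 8² / 20 = 0.5 × 64 / 20 = 1.6 dB.
Output = -14 − 1.6 = -15.6 dBu.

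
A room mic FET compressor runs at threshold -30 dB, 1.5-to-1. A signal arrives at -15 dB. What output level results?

-15 dB sits 15 dB over threshold.
The 15 dB excess becomes 10 dB after 1.5:1 reduction.
That puts the output at -20 dB.

-20 dB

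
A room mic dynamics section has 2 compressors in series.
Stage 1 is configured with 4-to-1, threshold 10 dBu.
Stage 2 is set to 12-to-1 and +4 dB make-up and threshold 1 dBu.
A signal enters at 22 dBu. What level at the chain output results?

Stage 1: 12 dB above 10 dBu, reduced 4:1 to 3 dB above → 13 dBu.
Stage 2: 13 dBu is 12 dB over 1 dBu; at 12:1 that becomes 1 dB over, giving 2 dBu; +4 dB make-up → 6 dBu.

6 dBu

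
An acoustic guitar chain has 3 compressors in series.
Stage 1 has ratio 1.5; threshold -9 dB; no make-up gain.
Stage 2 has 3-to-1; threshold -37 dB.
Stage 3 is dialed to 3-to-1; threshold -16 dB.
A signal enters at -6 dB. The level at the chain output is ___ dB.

-27 dB

Stage 1: overshoot 3 dB → 3/1.5 = 2 dB → -7 dB.
Stage 2: 30 dB above -37 dB, reduced 3:1 to 10 dB above → -27 dB.
Stage 3: -27 dB is at or below the -16 dB threshold — no compression; output -27 dB.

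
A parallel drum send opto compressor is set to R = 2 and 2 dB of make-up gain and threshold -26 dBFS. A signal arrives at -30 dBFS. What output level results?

-28 dBFS

-30 dBFS is 4 dB below the -26 dBFS threshold, so no gain reduction is applied.
Make-up gain adds 2 dB: -30 + 2 = -28 dBFS.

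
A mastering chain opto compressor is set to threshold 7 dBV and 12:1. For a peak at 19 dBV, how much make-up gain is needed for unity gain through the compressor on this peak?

The peak compresses to 7 + 12/12 = 8 dBV.
To reach 19 dBV requires 19 − 8 = 11 dB of make-up.

11 dB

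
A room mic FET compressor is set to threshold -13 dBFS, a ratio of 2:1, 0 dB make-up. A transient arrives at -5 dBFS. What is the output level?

-9 dBFS

The input is 8 dB above the -13 dBFS threshold.
The 8 dB excess becomes 4 dB after 2:1 reduction.
That puts the output at -9 dBFS.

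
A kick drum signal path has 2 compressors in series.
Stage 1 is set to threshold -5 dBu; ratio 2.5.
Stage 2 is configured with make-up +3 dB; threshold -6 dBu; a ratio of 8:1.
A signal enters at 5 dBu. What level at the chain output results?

-2.375 dBu

Stage 1: 5 dBu is 10 dB over -5 dBu; at 2.5:1 that becomes 4 dB over, giving -1 dBu.
Stage 2: -1 dBu is 5 dB over -6 dBu; at 8:1 that becomes 0.625 dB over, giving -5.375 dBu; +3 dB make-up → -2.375 dBu.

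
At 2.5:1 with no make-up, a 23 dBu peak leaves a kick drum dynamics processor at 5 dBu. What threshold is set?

-7 dBu

Gain reduction = 23 − 5 = 18 dB; output overshoot = GR / (R − 1) = 18 / 1.5 = 12 dB.
Threshold = output − output overshoot = 5 − 12 = -7 dBu.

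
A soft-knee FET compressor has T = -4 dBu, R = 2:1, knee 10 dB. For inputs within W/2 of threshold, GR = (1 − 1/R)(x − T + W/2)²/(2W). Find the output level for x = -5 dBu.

x − T + W/2 = -5 − (-4) + 5 = 4.
GR = (1 − 1/2) × 4² / 20 = 0.5 × 16 / 20 = 0.4 dB.
Output = -5 − 0.4 = -5.4 dBu.

-5.4 dBu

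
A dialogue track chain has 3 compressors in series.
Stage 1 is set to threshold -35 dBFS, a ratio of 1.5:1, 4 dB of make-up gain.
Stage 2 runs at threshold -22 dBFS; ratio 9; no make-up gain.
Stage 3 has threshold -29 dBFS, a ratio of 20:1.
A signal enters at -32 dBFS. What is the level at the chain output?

Stage 1: overshoot 3 dB → 3/1.5 = 2 dB → -33 dBFS; +4 dB make-up → -29 dBFS.
Stage 2: -29 dBFS ≤ -22 dBFS, so stage 2 doesn't engage; output -29 dBFS.
Stage 3: -29 dBFS ≤ -29 dBFS, so stage 3 doesn't engage; output -29 dBFS.

-29 dBFS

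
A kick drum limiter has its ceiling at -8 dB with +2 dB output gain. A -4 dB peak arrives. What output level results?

-6 dB

A brickwall limiter is an ∞:1 compressor: any input above the ceiling is clamped to -8 dB.
Output gain then adds 2 dB: -8 + 2 = -6 dB.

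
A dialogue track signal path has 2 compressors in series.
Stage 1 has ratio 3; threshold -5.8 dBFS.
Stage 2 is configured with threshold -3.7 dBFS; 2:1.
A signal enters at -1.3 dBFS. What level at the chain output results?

-4.3 dBFS

Stage 1: overshoot 4.5 dB → 4.5/3 = 1.5 dB → -4.3 dBFS.
Stage 2: -4.3 dBFS is at or below the -3.7 dBFS threshold — no compression; output -4.3 dBFS.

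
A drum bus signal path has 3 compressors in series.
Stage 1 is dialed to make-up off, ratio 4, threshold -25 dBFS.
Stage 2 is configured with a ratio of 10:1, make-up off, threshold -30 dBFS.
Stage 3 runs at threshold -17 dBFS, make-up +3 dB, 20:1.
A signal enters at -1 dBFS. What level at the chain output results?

-25.9 dBFS

Stage 1: 24 dB above -25 dBFS, reduced 4:1 to 6 dB above → -19 dBFS.
Stage 2: -19 dBFS is 11 dB over -30 dBFS; at 10:1 that becomes 1.1 dB over, giving -28.9 dBFS.
Stage 3: -28.9 dBFS ≤ -17 dBFS, so stage 3 doesn't engage; make-up brings it to -25.9 dBFS.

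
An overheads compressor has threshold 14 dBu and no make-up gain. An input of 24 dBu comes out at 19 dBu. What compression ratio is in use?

2:1

Input overshoot = 24 − 14 = 10 dB; output overshoot = 19 − 14 = 5 dB.
Ratio = 10 / 5 = 2.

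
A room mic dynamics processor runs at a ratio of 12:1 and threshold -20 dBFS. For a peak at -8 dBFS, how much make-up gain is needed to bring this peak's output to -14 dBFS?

5 dB

Overshoot 12 dB → 12/12 = 1 dB after compression, so the compressed level is -20 + 1 = -19 dBFS.
Make-up = target − compressed = -14 − (-19) = 5 dB.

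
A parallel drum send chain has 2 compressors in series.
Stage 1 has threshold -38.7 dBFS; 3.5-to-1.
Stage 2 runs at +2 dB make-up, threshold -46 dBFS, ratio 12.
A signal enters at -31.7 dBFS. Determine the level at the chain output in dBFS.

Stage 1: 7 dB above -38.7 dBFS, reduced 3.5:1 to 2 dB above → -36.7 dBFS.
Stage 2: 9.3 dB above -46 dBFS, reduced 12:1 to 0.775 dB above → -45.225 dBFS; +2 dB make-up → -43.225 dBFS.

-43.225 dBFS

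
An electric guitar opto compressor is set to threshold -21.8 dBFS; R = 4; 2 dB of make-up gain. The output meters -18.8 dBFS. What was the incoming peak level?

Stripping the +2 dB make-up gives -20.8 dBFS at the gain stage.
The compressed level sits -20.8 − (-21.8) = 1 dB over threshold.
Before 4:1 compression the overshoot was 1 × 4 = 4 dB, so input = -21.8 + 4 = -17.8 dBFS.

-17.8 dBFS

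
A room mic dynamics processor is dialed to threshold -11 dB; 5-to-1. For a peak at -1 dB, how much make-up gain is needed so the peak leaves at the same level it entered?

8 dB

The peak compresses to -11 + 10/5 = -9 dB.
To reach -1 dB requires -1 − (-9) = 8 dB of make-up.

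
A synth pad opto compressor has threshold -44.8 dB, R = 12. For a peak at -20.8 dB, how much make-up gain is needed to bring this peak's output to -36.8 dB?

Without make-up, output = threshold + overshoot/12 = -44.8 + 2 = -42.8 dB.
Gap to target: 6 dB.

6 dB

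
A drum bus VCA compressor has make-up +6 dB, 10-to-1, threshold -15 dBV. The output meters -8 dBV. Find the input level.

Remove make-up: -8 − 6 = -14 dBV.
Post-compression overshoot = -14 − (-15) = 1 dB.
Input overshoot = R × output overshoot = 10 dB → input = -15 + 10 = -5 dBV.

-5 dBV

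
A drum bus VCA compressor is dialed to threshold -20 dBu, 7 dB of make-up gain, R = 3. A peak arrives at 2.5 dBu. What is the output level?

2.5 dBu sits 22.5 dB over threshold.
The 22.5 dB excess becomes 7.5 dB after 3:1 reduction.
That puts the output at -12.5 dBu; make-up adds 7 dB, giving -5.5 dBu.

-5.5 dBu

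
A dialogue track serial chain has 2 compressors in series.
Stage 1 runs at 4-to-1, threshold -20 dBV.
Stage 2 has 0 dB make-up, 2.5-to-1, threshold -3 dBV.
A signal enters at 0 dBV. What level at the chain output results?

Stage 1: overshoot 20 dB → 20/4 = 5 dB → -15 dBV.
Stage 2: -15 dBV ≤ -3 dBV, so stage 2 doesn't engage; output -15 dBV.

-15 dBV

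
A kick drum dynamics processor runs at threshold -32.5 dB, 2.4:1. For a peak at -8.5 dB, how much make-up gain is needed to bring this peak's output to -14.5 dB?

Overshoot 24 dB → 24/2.4 = 10 dB after compression, so the compressed level is -32.5 + 10 = -22.5 dB.
Make-up = target − compressed = -14.5 − (-22.5) = 8 dB.

8 dB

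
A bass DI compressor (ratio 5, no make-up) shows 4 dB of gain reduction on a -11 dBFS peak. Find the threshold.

-16 dBFS

Input is 5 dB above T (since output overshoot × R = input overshoot: (-15 − T)·5 = -11 − T gives T = -16 dBFS).
Check: -16 + (-11 − (-16))/5 = -16 + 1 = -15 dBFS. ✓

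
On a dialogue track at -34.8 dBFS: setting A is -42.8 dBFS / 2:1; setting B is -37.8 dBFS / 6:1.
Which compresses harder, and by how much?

A, by 1.5 dB

A: GR = 8 − 8/2 = 4 dB.
B: GR = 3 − 3/6 = 2.5 dB.
A reduces 1.5 dB more.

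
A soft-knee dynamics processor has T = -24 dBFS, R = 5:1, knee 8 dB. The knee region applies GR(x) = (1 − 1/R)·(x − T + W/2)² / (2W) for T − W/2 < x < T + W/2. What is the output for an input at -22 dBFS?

-23.8 dBFS

x − T + W/2 = -22 − (-24) + 4 = 6.
GR = (1 − 1/5) × 6² / 16 = 0.8 × 36 / 16 = 1.8 dB.
Output = -22 − 1.8 = -23.8 dBFS.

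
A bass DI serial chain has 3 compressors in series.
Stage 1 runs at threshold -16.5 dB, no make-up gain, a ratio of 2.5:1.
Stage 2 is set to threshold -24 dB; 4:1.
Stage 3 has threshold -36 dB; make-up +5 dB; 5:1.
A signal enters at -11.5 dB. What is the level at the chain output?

Stage 1: -11.5 dB is 5 dB over -16.5 dB; at 2.5:1 that becomes 2 dB over, giving -14.5 dB.
Stage 2: 9.5 dB above -24 dB, reduced 4:1 to 2.375 dB above → -21.625 dB.
Stage 3: 14.375 dB above -36 dB, reduced 5:1 to 2.875 dB above → -33.125 dB; +5 dB make-up → -28.125 dB.

-28.125 dB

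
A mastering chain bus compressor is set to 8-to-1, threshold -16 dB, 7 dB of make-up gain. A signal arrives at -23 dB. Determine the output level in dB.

-16 dB

-23 dB is 7 dB below the -16 dB threshold, so no gain reduction is applied.
Make-up gain adds 7 dB: -23 + 7 = -16 dB.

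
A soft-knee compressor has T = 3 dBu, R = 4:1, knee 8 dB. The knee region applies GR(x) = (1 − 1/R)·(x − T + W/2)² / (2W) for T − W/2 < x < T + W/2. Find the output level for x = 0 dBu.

x − T + W/2 = 0 − 3 + 4 = 1.
GR = (1 − 1/4) × 1² / 16 = 0.75 × 1 / 16 = 0.046875 dB.
Output = 0 − 0.046875 = -0.046875 dBu.

-0.046875 dBu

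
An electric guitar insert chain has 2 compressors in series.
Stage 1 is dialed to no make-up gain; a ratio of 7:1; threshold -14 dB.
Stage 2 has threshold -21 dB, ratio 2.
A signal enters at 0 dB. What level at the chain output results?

-16.5 dB

Stage 1: 14 dB above -14 dB, reduced 7:1 to 2 dB above → -12 dB.
Stage 2: 9 dB above -21 dB, reduced 2:1 to 4.5 dB above → -16.5 dB.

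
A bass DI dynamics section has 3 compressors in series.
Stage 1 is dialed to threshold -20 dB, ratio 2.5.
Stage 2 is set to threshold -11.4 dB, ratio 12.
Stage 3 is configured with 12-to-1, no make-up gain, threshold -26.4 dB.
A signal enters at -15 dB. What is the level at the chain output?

-25.7 dB

Stage 1: 5 dB above -20 dB, reduced 2.5:1 to 2 dB above → -18 dB.
Stage 2: -18 dB ≤ -11.4 dB, so stage 2 doesn't engage; output -18 dB.
Stage 3: overshoot 8.4 dB → 8.4/12 = 0.7 dB → -25.7 dB.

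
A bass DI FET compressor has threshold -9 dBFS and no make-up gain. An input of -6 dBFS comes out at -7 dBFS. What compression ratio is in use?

Input overshoot = -6 − (-9) = 3 dB; output overshoot = -7 − (-9) = 2 dB.
Ratio = 3 / 2 = 1.5.

1.5:1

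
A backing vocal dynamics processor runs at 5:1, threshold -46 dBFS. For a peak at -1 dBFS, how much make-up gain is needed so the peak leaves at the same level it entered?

36 dB

The peak compresses to -46 + 45/5 = -37 dBFS.
To reach -1 dBFS requires -1 − (-37) = 36 dB of make-up.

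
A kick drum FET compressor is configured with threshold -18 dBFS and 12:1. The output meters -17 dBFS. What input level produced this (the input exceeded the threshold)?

-6 dBFS

The compressed level sits -17 − (-18) = 1 dB over threshold.
Input overshoot = R × output overshoot = 12 dB → input = -18 + 12 = -6 dBFS.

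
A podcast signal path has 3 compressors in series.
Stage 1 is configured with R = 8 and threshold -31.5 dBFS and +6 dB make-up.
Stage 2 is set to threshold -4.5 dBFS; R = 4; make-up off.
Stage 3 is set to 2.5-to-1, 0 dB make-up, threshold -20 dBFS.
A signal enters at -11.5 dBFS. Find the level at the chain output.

Stage 1: overshoot 20 dB → 20/8 = 2.5 dB → -29 dBFS; +6 dB make-up → -23 dBFS.
Stage 2: -23 dBFS ≤ -4.5 dBFS, so stage 2 doesn't engage; output -23 dBFS.
Stage 3: -23 dBFS ≤ -20 dBFS, so stage 3 doesn't engage; output -23 dBFS.

-23 dBFS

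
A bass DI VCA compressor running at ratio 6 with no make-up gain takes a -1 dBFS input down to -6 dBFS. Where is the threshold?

Gain reduction = -1 − (-6) = 5 dB; output overshoot = GR / (R − 1) = 5 / 5 = 1 dB.
Threshold = output − output overshoot = -6 − 1 = -7 dBFS.

-7 dBFS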